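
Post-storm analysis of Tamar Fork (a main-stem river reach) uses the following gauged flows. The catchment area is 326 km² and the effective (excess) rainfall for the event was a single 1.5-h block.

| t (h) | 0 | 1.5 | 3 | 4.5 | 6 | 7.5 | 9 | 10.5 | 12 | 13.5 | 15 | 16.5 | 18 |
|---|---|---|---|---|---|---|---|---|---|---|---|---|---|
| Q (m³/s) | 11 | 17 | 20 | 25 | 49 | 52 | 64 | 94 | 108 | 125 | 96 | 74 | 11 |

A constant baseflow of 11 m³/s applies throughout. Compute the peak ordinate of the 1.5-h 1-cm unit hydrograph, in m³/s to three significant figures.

U_p ≈ 114 m³/s

Direct runoff: 0.0, 6.0, 9.0, 14.0, 38.0, 41.0, 53.0, 83.0, 97.0, 114.0, 85.0, 63.0, 0.0 m³/s; ΣQ_DR = 603.0 m³/s, peak = 114.0 m³/s.
Runoff depth d = ΣQ_DR·Δt / A = 603.0 × 5400 / (326 km²) = 9.988 mm.
The 1-cm UH is the DRH scaled by (10 mm)/d, so U_p = 114.0 × 10/9.988 = 114 m³/s.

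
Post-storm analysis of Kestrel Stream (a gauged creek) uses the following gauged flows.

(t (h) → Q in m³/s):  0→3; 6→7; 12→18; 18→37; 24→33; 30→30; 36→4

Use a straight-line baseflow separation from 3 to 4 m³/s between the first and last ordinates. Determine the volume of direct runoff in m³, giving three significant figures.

Direct-runoff ordinates (Q − Q_b): 0.00, 3.83, 14.67, 33.50, 29.33, 26.17, 0.00 m³/s.
ΣQ_DR = 107.5 m³/s.
With Δt = 6 h = 21600 s, V = ΣQ_DR · Δt = 107.5 × 21600 = 2.32 × 10^6 m³.

V ≈ 2.32 × 10^6 m³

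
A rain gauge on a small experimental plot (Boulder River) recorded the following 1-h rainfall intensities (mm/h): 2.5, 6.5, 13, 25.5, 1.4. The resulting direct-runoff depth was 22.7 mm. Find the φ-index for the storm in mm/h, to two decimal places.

Only the 2 blocks with intensity above φ contribute runoff: 13, 25.5 mm/h.
Σ(I−φ)·Δt = d  ⇒  (13+25.5 − 2φ)·1 = 22.7
φ = (38.50 − 22.7/1) / 2 = 7.90 mm/h.

φ ≈ 7.90 mm/h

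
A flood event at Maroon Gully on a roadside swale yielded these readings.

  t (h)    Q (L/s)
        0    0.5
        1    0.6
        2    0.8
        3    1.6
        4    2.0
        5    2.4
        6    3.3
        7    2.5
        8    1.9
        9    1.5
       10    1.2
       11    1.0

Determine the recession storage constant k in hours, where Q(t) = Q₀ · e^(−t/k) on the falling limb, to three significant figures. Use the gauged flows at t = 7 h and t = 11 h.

k ≈ 4.37 h

On the falling limb, Q drops from 2.5 to 1.0 L/s between t = 7 h and t = 11 h (Δt = 4 h).
k = −Δt / ln(Q₂/Q₁) = −4 / ln(1.0/2.5) = 4.37 h.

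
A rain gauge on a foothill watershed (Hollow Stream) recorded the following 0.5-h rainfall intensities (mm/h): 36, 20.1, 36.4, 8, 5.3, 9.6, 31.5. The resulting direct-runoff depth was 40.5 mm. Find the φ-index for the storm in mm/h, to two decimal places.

Only the 4 blocks with intensity above φ contribute runoff: 36, 20.1, 36.4, 31.5 mm/h.
Σ(I−φ)·Δt = d  ⇒  (36+20.1+36.4+31.5 − 4φ)·0.5 = 40.5
φ = (124.0 − 40.5/0.5) / 4 = 10.75 mm/h.

φ ≈ 10.75 mm/h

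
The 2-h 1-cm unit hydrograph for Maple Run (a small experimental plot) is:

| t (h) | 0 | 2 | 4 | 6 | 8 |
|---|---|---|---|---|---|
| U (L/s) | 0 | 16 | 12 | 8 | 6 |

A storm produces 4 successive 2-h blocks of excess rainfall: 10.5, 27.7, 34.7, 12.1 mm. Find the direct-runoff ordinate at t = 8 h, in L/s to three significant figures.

By discrete convolution, Q_j = Σ (P_i / 10 mm) · U_{j−i}.
At t = 8 h (j=4): Q = (10.5/10)·6 + (27.7/10)·8 + (34.7/10)·12 + (12.1/10)·16 = 89.5 L/s.

Q ≈ 89.5 L/s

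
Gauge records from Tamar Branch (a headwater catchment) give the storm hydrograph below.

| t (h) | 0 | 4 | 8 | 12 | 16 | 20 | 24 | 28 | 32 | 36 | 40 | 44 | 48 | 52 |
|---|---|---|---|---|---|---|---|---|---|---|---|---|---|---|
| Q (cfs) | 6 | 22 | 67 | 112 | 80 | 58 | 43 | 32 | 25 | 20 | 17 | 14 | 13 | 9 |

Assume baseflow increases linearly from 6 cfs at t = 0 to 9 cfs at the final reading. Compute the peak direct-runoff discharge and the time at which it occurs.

Q_p = 105.31 cfs at t = 12 h

Subtracting baseflow gives direct-runoff ordinates: 0.00, 15.77, 60.54, 105.31, 73.08, 50.85, 35.62, 24.38, 17.15, 11.92, 8.69, 5.46, 4.23, 0.00 cfs.
The maximum is 105.31 cfs, occurring at the reading for t = 12 h.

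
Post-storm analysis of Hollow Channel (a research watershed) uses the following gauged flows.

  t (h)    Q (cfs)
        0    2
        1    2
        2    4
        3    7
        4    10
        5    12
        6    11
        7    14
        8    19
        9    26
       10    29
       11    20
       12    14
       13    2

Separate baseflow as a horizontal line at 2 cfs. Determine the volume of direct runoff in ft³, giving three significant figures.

V ≈ 5.18 × 10^5 ft³

Direct-runoff ordinates (Q − Q_b): 0.0, 0.0, 2.0, 5.0, 8.0, 10.0, 9.0, 12.0, 17.0, 24.0, 27.0, 18.0, 12.0, 0.0 cfs.
ΣQ_DR = 144.0 cfs.
With Δt = 1 h = 3600 s, V = ΣQ_DR · Δt = 144.0 × 3600 = 5.18 × 10^5 ft³.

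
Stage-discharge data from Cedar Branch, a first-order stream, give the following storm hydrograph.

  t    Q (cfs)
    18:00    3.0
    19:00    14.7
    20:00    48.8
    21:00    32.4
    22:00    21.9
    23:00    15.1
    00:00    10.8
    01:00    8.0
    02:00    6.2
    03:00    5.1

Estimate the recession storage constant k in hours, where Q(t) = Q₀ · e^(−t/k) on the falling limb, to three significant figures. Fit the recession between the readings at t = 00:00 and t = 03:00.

k ≈ 4.00 h

On the falling limb, Q drops from 10.8 to 5.1 cfs between t = 00:00 and t = 03:00 (Δt = 3 h).
k = −Δt / ln(Q₂/Q₁) = −3 / ln(5.1/10.8) = 4.00 h.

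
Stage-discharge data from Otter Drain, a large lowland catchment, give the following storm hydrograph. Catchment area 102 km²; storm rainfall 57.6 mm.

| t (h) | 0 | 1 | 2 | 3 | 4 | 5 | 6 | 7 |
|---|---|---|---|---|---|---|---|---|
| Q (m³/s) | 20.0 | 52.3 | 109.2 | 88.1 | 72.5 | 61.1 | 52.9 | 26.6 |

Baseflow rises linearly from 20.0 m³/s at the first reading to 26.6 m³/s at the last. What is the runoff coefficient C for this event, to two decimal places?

ΣQ_DR = 296.3 m³/s; V = ΣQ_DR·Δt = 1.067 × 10^6 m³.
Runoff depth d = V / A = 10.46 mm.
C = d / P = 10.46 / 57.6 = 0.18.

C ≈ 0.18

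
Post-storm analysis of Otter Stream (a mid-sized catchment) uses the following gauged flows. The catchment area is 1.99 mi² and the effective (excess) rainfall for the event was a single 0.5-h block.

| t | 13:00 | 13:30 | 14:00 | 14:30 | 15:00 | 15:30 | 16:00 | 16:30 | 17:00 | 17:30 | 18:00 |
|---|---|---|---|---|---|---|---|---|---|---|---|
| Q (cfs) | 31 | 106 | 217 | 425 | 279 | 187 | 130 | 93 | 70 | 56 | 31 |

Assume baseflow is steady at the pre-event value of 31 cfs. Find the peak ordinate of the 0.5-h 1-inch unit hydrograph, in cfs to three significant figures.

U_p ≈ 788 cfs

Direct runoff: 0.0, 75.0, 186.0, 394.0, 248.0, 156.0, 99.0, 62.0, 39.0, 25.0, 0.0 cfs; ΣQ_DR = 1284 cfs, peak = 394.0 cfs.
Runoff depth d = ΣQ_DR·Δt / A = 1284 × 1800 / (1.99 mi²) = 0.4999 in.
The 1-inch UH is the DRH scaled by (1 in)/d, so U_p = 394.0 × 1/0.4999 = 788 cfs.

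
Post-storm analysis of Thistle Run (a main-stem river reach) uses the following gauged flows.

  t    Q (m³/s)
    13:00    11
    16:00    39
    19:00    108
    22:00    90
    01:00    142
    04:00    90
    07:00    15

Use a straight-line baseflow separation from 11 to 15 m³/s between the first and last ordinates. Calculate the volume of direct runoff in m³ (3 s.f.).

Direct-runoff ordinates (Q − Q_b): 0.00, 27.33, 95.67, 77.00, 128.33, 75.67, 0.00 m³/s.
ΣQ_DR = 404.0 m³/s.
With Δt = 3 h = 10800 s, V = ΣQ_DR · Δt = 404.0 × 10800 = 4.36 × 10^6 m³.

V ≈ 4.36 × 10^6 m³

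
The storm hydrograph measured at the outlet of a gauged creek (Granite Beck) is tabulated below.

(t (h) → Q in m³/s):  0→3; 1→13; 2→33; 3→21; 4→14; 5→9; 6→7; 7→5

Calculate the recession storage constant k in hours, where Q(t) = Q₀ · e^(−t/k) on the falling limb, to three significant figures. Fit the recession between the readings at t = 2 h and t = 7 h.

On the falling limb, Q drops from 33 to 5 m³/s between t = 2 h and t = 7 h (Δt = 5 h).
k = −Δt / ln(Q₂/Q₁) = −5 / ln(5/33) = 2.65 h.

k ≈ 2.65 h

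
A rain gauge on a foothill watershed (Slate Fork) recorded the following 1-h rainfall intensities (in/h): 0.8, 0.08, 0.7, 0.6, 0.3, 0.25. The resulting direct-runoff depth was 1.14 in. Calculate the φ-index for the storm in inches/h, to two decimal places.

Only the 3 blocks with intensity above φ contribute runoff: 0.8, 0.7, 0.6 in/h.
Σ(I−φ)·Δt = d  ⇒  (0.8+0.7+0.6 − 3φ)·1 = 1.14
φ = (2.100 − 1.14/1) / 3 = 0.32 in/h.

φ ≈ 0.32 in/h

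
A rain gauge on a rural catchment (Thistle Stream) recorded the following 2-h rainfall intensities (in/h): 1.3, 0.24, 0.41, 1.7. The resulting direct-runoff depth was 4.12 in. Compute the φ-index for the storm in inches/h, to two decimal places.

Only the 2 blocks with intensity above φ contribute runoff: 1.3, 1.7 in/h.
Σ(I−φ)·Δt = d  ⇒  (1.3+1.7 − 2φ)·2 = 4.12
φ = (3.000 − 4.12/2) / 2 = 0.47 in/h.

φ ≈ 0.47 in/h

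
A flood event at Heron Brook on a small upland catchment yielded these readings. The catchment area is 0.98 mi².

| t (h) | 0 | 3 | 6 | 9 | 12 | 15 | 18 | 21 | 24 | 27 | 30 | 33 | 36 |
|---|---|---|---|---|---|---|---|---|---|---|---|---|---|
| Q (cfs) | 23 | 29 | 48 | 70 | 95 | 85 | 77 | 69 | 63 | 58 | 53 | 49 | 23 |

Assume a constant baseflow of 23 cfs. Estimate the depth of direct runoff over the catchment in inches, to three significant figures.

d ≈ 2.10 in

Direct runoff: 0.0, 6.0, 25.0, 47.0, 72.0, 62.0, 54.0, 46.0, 40.0, 35.0, 30.0, 26.0, 0.0 cfs; ΣQ_DR = 443.0 cfs.
V = ΣQ_DR · Δt = 443.0 × 10800 s = 4.784 × 10^6 ft³.
Over A = 0.98 mi², depth = V / A = 2.10 in.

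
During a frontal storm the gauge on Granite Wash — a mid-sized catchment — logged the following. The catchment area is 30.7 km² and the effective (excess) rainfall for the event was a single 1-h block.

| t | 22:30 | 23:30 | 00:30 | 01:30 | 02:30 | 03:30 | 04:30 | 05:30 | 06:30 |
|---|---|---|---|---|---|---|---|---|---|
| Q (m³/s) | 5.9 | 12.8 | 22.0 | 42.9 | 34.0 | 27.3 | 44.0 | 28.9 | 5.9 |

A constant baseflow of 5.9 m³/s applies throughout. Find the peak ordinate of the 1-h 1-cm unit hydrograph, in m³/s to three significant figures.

Direct runoff: 0.0, 6.9, 16.1, 37.0, 28.1, 21.4, 38.1, 23.0, 0.0 m³/s; ΣQ_DR = 170.6 m³/s, peak = 38.1 m³/s.
Runoff depth d = ΣQ_DR·Δt / A = 170.6 × 3600 / (30.7 km²) = 20.01 mm.
The 1-cm UH is the DRH scaled by (10 mm)/d, so U_p = 38.1 × 10/20.01 = 19.0 m³/s.

U_p ≈ 19.0 m³/s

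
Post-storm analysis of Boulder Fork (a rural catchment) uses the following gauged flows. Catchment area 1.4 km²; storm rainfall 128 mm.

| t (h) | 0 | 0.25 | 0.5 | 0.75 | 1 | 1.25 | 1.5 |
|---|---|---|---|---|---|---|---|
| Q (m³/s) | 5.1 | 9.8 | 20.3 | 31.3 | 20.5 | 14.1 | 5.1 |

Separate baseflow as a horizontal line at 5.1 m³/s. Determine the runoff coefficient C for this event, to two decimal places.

ΣQ_DR = 70.50 m³/s; V = ΣQ_DR·Δt = 63450 m³.
Runoff depth d = V / A = 45.32 mm.
C = d / P = 45.32 / 128 = 0.35.

C ≈ 0.35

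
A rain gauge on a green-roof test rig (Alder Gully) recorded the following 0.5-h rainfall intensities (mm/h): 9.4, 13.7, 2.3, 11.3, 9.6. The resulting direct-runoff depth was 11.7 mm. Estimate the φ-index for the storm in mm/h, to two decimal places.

Only the 4 blocks with intensity above φ contribute runoff: 9.4, 13.7, 11.3, 9.6 mm/h.
Σ(I−φ)·Δt = d  ⇒  (9.4+13.7+11.3+9.6 − 4φ)·0.5 = 11.7
φ = (44.00 − 11.7/0.5) / 4 = 5.15 mm/h.

φ ≈ 5.15 mm/h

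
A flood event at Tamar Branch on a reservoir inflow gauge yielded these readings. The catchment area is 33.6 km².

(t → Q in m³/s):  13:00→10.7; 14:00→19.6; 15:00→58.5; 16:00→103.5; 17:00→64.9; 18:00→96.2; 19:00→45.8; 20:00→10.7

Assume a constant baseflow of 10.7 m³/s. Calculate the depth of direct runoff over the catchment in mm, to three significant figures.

Direct runoff: 0.0, 8.9, 47.8, 92.8, 54.2, 85.5, 35.1, 0.0 m³/s; ΣQ_DR = 324.3 m³/s.
V = ΣQ_DR · Δt = 324.3 × 3600 s = 1.167 × 10^6 m³.
Over A = 33.6 km², depth = V / A = 34.7 mm.

d ≈ 34.7 mm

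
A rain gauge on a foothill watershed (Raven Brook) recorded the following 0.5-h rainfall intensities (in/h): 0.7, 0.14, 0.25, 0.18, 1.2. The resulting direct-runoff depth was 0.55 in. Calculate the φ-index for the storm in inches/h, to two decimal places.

Only the 2 blocks with intensity above φ contribute runoff: 0.7, 1.2 in/h.
Σ(I−φ)·Δt = d  ⇒  (0.7+1.2 − 2φ)·0.5 = 0.55
φ = (1.900 − 0.55/0.5) / 2 = 0.40 in/h.

φ ≈ 0.40 in/h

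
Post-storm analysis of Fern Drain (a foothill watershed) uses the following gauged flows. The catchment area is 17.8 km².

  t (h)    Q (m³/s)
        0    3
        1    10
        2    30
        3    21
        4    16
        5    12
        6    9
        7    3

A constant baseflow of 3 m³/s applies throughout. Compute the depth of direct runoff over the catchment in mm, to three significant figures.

d ≈ 16.2 mm

Direct runoff: 0.0, 7.0, 27.0, 18.0, 13.0, 9.0, 6.0, 0.0 m³/s; ΣQ_DR = 80.00 m³/s.
V = ΣQ_DR · Δt = 80.00 × 3600 s = 2.880 × 10^5 m³.
Over A = 17.8 km², depth = V / A = 16.2 mm.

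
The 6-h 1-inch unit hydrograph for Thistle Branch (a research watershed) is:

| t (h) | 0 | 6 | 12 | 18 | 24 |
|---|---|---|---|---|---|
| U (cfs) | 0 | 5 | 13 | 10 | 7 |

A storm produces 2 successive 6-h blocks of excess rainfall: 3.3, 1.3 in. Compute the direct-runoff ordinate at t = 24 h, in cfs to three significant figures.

Q ≈ 36.1 cfs

By discrete convolution, Q_j = Σ (P_i / 1 in) · U_{j−i}.
At t = 24 h (j=4): Q = (3.3/1)·7 + (1.3/1)·10 = 36.1 cfs.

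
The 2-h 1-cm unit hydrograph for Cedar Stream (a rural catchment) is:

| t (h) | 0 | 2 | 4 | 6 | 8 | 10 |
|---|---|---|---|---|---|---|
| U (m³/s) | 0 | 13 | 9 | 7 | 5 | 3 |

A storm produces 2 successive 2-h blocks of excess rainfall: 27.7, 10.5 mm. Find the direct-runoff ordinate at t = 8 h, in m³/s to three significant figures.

Q ≈ 21.2 m³/s

By discrete convolution, Q_j = Σ (P_i / 10 mm) · U_{j−i}.
At t = 8 h (j=4): Q = (27.7/10)·5 + (10.5/10)·7 = 21.2 m³/s.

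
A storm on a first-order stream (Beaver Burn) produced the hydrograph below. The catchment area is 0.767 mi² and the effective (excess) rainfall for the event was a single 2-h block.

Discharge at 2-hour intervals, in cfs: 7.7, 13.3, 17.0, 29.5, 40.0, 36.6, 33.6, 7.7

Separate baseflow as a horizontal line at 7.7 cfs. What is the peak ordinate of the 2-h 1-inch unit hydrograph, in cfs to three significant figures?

Direct runoff: 0.0, 5.6, 9.3, 21.8, 32.3, 28.9, 25.9, 0.0 cfs; ΣQ_DR = 123.8 cfs, peak = 32.3 cfs.
Runoff depth d = ΣQ_DR·Δt / A = 123.8 × 7200 / (0.767 mi²) = 0.5002 in.
The 1-inch UH is the DRH scaled by (1 in)/d, so U_p = 32.3 × 1/0.5002 = 64.6 cfs.

U_p ≈ 64.6 cfs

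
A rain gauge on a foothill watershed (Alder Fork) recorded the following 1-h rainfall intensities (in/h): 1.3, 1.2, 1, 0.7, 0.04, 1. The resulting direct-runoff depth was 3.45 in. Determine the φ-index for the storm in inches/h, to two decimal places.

Only the 5 blocks with intensity above φ contribute runoff: 1.3, 1.2, 1, 0.7, 1 in/h.
Σ(I−φ)·Δt = d  ⇒  (1.3+1.2+1+0.7+1 − 5φ)·1 = 3.45
φ = (5.200 − 3.45/1) / 5 = 0.35 in/h.

φ ≈ 0.35 in/h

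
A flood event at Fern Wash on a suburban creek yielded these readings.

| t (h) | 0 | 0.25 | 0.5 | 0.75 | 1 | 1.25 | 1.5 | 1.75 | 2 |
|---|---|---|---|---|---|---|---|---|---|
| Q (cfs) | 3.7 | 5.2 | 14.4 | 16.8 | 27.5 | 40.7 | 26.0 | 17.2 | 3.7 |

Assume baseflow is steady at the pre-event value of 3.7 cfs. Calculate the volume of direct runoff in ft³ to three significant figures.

V ≈ 1.10 × 10^5 ft³

Direct-runoff ordinates (Q − Q_b): 0.0, 1.5, 10.7, 13.1, 23.8, 37.0, 22.3, 13.5, 0.0 cfs.
ΣQ_DR = 121.9 cfs.
With Δt = 0.25 h = 900 s, V = ΣQ_DR · Δt = 121.9 × 900 = 1.10 × 10^5 ft³.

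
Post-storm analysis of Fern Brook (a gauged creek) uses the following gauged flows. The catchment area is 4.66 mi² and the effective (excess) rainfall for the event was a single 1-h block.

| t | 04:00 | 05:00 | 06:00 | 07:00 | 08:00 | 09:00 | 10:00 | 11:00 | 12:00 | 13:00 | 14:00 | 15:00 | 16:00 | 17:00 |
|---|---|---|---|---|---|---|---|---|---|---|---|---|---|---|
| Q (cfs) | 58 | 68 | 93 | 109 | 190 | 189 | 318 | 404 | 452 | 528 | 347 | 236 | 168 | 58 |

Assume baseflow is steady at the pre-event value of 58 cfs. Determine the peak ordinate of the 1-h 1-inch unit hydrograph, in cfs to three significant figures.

Direct runoff: 0.0, 10.0, 35.0, 51.0, 132.0, 131.0, 260.0, 346.0, 394.0, 470.0, 289.0, 178.0, 110.0, 0.0 cfs; ΣQ_DR = 2406 cfs, peak = 470.0 cfs.
Runoff depth d = ΣQ_DR·Δt / A = 2406 × 3600 / (4.66 mi²) = 0.8001 in.
The 1-inch UH is the DRH scaled by (1 in)/d, so U_p = 470.0 × 1/0.8001 = 587 cfs.

U_p ≈ 587 cfs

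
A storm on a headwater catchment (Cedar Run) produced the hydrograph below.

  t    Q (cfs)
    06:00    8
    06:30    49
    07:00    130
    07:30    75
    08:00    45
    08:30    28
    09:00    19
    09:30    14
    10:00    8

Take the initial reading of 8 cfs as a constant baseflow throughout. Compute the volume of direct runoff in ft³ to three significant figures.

Direct-runoff ordinates (Q − Q_b): 0.0, 41.0, 122.0, 67.0, 37.0, 20.0, 11.0, 6.0, 0.0 cfs.
ΣQ_DR = 304.0 cfs.
With Δt = 0.5 h = 1800 s, V = ΣQ_DR · Δt = 304.0 × 1800 = 5.47 × 10^5 ft³.

V ≈ 5.47 × 10^5 ft³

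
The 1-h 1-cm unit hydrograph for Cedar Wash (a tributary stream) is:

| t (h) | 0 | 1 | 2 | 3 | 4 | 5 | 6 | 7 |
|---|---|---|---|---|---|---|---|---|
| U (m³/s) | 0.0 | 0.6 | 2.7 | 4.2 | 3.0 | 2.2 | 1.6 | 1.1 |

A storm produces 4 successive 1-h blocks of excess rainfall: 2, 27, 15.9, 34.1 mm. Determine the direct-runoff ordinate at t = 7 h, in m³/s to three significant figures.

Q ≈ 18.3 m³/s

By discrete convolution, Q_j = Σ (P_i / 10 mm) · U_{j−i}.
At t = 7 h (j=7): Q = (2/10)·1.1 + (27/10)·1.6 + (15.9/10)·2.2 + (34.1/10)·3.0 = 18.3 m³/s.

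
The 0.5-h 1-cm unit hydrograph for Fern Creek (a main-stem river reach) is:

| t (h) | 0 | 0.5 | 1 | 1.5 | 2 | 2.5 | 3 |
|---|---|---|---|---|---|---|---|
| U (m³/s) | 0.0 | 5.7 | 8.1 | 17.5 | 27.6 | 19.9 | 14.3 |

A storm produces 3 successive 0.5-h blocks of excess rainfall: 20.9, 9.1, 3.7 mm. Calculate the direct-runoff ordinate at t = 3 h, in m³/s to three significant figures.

By discrete convolution, Q_j = Σ (P_i / 10 mm) · U_{j−i}.
At t = 3 h (j=6): Q = (20.9/10)·14.3 + (9.1/10)·19.9 + (3.7/10)·27.6 = 58.2 m³/s.

Q ≈ 58.2 m³/s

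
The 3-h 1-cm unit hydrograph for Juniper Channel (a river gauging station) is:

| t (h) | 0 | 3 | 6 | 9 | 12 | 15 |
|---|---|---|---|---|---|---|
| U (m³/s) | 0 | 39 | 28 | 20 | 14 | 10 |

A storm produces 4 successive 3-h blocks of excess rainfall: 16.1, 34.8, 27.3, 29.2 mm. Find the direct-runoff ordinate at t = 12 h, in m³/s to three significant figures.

Q ≈ 282 m³/s

By discrete convolution, Q_j = Σ (P_i / 10 mm) · U_{j−i}.
At t = 12 h (j=4): Q = (16.1/10)·14 + (34.8/10)·20 + (27.3/10)·28 + (29.2/10)·39 = 282 m³/s.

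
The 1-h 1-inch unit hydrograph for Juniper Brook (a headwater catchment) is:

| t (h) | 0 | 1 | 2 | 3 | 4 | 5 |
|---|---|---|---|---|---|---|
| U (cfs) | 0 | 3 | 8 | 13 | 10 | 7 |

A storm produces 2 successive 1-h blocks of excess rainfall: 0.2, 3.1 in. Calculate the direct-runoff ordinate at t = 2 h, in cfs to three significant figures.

By discrete convolution, Q_j = Σ (P_i / 1 in) · U_{j−i}.
At t = 2 h (j=2): Q = (0.2/1)·8 + (3.1/1)·3 = 10.9 cfs.

Q ≈ 10.9 cfs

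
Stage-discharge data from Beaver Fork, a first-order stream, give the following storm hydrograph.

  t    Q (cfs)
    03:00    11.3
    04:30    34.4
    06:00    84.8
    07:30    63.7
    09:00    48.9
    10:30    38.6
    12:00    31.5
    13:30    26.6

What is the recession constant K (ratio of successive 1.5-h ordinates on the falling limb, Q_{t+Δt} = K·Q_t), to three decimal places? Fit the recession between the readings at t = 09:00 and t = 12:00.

K ≈ 0.803

Using the recession-limb readings at t = 09:00 and t = 12:00: Q falls from 48.9 to 31.5 cfs over 2 intervals.
K = (Q₂/Q₁)^(1/2) = (31.5/48.9)^(1/2) = 0.803.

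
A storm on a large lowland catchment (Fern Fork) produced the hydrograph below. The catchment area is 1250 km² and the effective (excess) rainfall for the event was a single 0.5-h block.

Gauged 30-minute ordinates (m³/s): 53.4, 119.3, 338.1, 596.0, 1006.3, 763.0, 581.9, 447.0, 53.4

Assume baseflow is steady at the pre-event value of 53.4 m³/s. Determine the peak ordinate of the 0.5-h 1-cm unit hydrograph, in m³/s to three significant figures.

Direct runoff: 0.0, 65.9, 284.7, 542.6, 952.9, 709.6, 528.5, 393.6, 0.0 m³/s; ΣQ_DR = 3478 m³/s, peak = 952.9 m³/s.
Runoff depth d = ΣQ_DR·Δt / A = 3478 × 1800 / (1250 km²) = 5.008 mm.
The 1-cm UH is the DRH scaled by (10 mm)/d, so U_p = 952.9 × 10/5.008 = 1900 m³/s.

U_p ≈ 1900 m³/s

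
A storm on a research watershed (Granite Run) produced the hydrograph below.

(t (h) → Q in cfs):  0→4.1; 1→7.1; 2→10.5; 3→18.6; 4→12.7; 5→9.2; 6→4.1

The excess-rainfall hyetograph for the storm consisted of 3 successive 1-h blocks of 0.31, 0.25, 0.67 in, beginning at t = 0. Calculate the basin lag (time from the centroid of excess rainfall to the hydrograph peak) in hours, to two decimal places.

t_L ≈ 1.21 h

Centroid of excess rainfall: t_c = Σ P_i·t̄_i / ΣP_i = 1.7927 h (block centres at 0.5, 1.5, 2.5 h).
Hydrograph peak occurs at t = 3 h, so basin lag t_L = 3 − 1.7927 = 1.21 h.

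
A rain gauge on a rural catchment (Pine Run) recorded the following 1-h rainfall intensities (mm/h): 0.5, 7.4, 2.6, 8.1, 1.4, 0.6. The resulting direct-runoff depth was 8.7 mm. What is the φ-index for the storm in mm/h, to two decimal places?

φ ≈ 3.40 mm/h

Only the 2 blocks with intensity above φ contribute runoff: 7.4, 8.1 mm/h.
Σ(I−φ)·Δt = d  ⇒  (7.4+8.1 − 2φ)·1 = 8.7
φ = (15.50 − 8.7/1) / 2 = 3.40 mm/h.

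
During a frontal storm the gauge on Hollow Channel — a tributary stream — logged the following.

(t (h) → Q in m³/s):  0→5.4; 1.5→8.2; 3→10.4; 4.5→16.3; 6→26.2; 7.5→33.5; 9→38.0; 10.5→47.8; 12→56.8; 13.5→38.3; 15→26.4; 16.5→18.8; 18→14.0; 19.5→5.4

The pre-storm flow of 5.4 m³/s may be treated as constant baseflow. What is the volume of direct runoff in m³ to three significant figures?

Direct-runoff ordinates (Q − Q_b): 0.0, 2.8, 5.0, 10.9, 20.8, 28.1, 32.6, 42.4, 51.4, 32.9, 21.0, 13.4, 8.6, 0.0 m³/s.
ΣQ_DR = 269.9 m³/s.
With Δt = 1.5 h = 5400 s, V = ΣQ_DR · Δt = 269.9 × 5400 = 1.46 × 10^6 m³.

V ≈ 1.46 × 10^6 m³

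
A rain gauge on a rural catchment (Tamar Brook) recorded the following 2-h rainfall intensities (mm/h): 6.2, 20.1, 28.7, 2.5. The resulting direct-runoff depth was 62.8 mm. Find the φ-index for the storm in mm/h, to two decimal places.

φ ≈ 8.70 mm/h

Only the 2 blocks with intensity above φ contribute runoff: 20.1, 28.7 mm/h.
Σ(I−φ)·Δt = d  ⇒  (20.1+28.7 − 2φ)·2 = 62.8
φ = (48.80 − 62.8/2) / 2 = 8.70 mm/h.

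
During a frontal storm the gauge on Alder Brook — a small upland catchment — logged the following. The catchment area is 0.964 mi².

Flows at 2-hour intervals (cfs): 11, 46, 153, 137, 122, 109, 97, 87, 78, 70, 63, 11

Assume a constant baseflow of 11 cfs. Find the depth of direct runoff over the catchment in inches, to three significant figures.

d ≈ 2.74 in

Direct runoff: 0.0, 35.0, 142.0, 126.0, 111.0, 98.0, 86.0, 76.0, 67.0, 59.0, 52.0, 0.0 cfs; ΣQ_DR = 852.0 cfs.
V = ΣQ_DR · Δt = 852.0 × 7200 s = 6.134 × 10^6 ft³.
Over A = 0.964 mi², depth = V / A = 2.74 in.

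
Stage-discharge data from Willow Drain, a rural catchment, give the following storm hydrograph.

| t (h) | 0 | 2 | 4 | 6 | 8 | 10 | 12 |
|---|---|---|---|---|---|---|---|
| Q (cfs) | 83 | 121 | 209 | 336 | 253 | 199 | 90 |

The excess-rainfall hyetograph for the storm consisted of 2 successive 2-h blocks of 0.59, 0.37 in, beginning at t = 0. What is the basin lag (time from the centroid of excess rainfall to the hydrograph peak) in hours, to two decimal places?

t_L ≈ 4.23 h

Centroid of excess rainfall: t_c = Σ P_i·t̄_i / ΣP_i = 1.7708 h (block centres at 1, 3 h).
Hydrograph peak occurs at t = 6 h, so basin lag t_L = 6 − 1.7708 = 4.23 h.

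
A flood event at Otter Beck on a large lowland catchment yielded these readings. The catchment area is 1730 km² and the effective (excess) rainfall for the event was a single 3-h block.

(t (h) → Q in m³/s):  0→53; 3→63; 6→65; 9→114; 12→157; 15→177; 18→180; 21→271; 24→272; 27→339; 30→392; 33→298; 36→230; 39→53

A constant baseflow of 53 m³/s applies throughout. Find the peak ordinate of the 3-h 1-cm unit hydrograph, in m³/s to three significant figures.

Direct runoff: 0.0, 10.0, 12.0, 61.0, 104.0, 124.0, 127.0, 218.0, 219.0, 286.0, 339.0, 245.0, 177.0, 0.0 m³/s; ΣQ_DR = 1922 m³/s, peak = 339.0 m³/s.
Runoff depth d = ΣQ_DR·Δt / A = 1922 × 10800 / (1730 km²) = 12.00 mm.
The 1-cm UH is the DRH scaled by (10 mm)/d, so U_p = 339.0 × 10/12.00 = 283 m³/s.

U_p ≈ 283 m³/s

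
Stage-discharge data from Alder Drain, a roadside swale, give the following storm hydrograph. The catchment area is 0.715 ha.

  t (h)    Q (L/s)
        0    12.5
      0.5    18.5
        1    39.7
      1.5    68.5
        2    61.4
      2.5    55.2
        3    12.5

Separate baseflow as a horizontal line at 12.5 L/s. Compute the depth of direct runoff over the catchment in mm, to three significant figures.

d ≈ 45.5 mm

Direct runoff: 0.0, 6.0, 27.2, 56.0, 48.9, 42.7, 0.0 L/s; ΣQ_DR = 180.8 L/s.
V = ΣQ_DR · Δt = 180.8 × 1800 s = 3.254 × 10^5 L.
Over A = 0.715 ha, depth = V / A = 45.5 mm.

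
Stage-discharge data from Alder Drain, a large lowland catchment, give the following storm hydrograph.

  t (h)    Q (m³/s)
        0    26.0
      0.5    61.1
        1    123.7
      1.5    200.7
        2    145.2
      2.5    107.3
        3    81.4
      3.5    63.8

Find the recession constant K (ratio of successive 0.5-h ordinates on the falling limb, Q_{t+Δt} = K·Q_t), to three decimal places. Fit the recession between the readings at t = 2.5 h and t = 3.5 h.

Using the recession-limb readings at t = 2.5 h and t = 3.5 h: Q falls from 107.3 to 63.8 m³/s over 2 intervals.
K = (Q₂/Q₁)^(1/2) = (63.8/107.3)^(1/2) = 0.771.

K ≈ 0.771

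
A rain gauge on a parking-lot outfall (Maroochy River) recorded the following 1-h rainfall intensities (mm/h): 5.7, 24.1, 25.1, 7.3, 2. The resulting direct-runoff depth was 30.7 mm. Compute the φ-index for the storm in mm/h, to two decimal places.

Only the 2 blocks with intensity above φ contribute runoff: 24.1, 25.1 mm/h.
Σ(I−φ)·Δt = d  ⇒  (24.1+25.1 − 2φ)·1 = 30.7
φ = (49.20 − 30.7/1) / 2 = 9.25 mm/h.

φ ≈ 9.25 mm/h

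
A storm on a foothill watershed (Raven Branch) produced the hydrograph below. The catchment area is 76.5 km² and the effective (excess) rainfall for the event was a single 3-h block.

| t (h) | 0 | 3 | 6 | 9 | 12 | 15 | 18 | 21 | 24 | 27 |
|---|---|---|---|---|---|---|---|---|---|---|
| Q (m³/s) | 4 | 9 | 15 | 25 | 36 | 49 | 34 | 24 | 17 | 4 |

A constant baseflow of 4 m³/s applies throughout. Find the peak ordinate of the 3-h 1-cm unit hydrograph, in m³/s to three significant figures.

U_p ≈ 18.0 m³/s

Direct runoff: 0.0, 5.0, 11.0, 21.0, 32.0, 45.0, 30.0, 20.0, 13.0, 0.0 m³/s; ΣQ_DR = 177.0 m³/s, peak = 45.0 m³/s.
Runoff depth d = ΣQ_DR·Δt / A = 177.0 × 10800 / (76.5 km²) = 24.99 mm.
The 1-cm UH is the DRH scaled by (10 mm)/d, so U_p = 45.0 × 10/24.99 = 18.0 m³/s.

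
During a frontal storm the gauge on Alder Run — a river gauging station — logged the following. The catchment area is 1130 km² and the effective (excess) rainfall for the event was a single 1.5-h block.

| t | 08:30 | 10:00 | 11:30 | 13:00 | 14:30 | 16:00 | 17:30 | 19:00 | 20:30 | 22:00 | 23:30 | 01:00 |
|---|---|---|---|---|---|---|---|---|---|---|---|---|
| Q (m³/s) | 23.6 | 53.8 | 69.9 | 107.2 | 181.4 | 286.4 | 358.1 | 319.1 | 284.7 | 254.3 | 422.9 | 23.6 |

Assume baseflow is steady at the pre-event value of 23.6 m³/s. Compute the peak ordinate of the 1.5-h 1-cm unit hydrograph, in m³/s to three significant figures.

U_p ≈ 398 m³/s

Direct runoff: 0.0, 30.2, 46.3, 83.6, 157.8, 262.8, 334.5, 295.5, 261.1, 230.7, 399.3, 0.0 m³/s; ΣQ_DR = 2102 m³/s, peak = 399.3 m³/s.
Runoff depth d = ΣQ_DR·Δt / A = 2102 × 5400 / (1130 km²) = 10.04 mm.
The 1-cm UH is the DRH scaled by (10 mm)/d, so U_p = 399.3 × 10/10.04 = 398 m³/s.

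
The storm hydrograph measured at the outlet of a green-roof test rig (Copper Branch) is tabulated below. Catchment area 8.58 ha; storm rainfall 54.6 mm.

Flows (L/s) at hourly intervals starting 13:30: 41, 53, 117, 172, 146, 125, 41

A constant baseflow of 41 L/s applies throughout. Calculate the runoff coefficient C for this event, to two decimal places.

C ≈ 0.31

ΣQ_DR = 408.0 L/s; V = ΣQ_DR·Δt = 1.469 × 10^6 L.
Runoff depth d = V / A = 17.12 mm.
C = d / P = 17.12 / 54.6 = 0.31.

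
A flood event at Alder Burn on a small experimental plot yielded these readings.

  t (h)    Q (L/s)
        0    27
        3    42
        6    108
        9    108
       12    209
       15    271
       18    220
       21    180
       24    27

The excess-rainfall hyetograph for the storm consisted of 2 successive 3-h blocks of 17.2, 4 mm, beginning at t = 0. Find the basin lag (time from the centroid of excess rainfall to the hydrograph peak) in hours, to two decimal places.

t_L ≈ 12.93 h

Centroid of excess rainfall: t_c = Σ P_i·t̄_i / ΣP_i = 2.0660 h (block centres at 1.5, 4.5 h).
Hydrograph peak occurs at t = 15 h, so basin lag t_L = 15 − 2.0660 = 12.93 h.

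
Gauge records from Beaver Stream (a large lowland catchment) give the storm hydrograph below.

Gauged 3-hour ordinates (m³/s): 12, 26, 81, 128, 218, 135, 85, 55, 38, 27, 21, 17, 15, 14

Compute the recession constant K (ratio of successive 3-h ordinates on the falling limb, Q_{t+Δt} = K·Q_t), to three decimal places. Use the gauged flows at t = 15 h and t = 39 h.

K ≈ 0.753

Using the recession-limb readings at t = 15 h and t = 39 h: Q falls from 135 to 14 m³/s over 8 intervals.
K = (Q₂/Q₁)^(1/8) = (14/135)^(1/8) = 0.753.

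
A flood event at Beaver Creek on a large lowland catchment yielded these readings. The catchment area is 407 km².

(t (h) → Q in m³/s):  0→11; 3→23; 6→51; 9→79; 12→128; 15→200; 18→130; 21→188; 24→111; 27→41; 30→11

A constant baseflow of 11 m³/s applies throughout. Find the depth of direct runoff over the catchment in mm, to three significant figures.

d ≈ 22.6 mm

Direct runoff: 0.0, 12.0, 40.0, 68.0, 117.0, 189.0, 119.0, 177.0, 100.0, 30.0, 0.0 m³/s; ΣQ_DR = 852.0 m³/s.
V = ΣQ_DR · Δt = 852.0 × 10800 s = 9.202 × 10^6 m³.
Over A = 407 km², depth = V / A = 22.6 mm.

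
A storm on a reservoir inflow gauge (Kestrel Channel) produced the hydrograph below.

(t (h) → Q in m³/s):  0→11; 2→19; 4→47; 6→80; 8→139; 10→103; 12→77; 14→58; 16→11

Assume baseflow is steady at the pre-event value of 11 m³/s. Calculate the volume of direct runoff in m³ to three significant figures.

Direct-runoff ordinates (Q − Q_b): 0.0, 8.0, 36.0, 69.0, 128.0, 92.0, 66.0, 47.0, 0.0 m³/s.
ΣQ_DR = 446.0 m³/s.
With Δt = 2 h = 7200 s, V = ΣQ_DR · Δt = 446.0 × 7200 = 3.21 × 10^6 m³.

V ≈ 3.21 × 10^6 m³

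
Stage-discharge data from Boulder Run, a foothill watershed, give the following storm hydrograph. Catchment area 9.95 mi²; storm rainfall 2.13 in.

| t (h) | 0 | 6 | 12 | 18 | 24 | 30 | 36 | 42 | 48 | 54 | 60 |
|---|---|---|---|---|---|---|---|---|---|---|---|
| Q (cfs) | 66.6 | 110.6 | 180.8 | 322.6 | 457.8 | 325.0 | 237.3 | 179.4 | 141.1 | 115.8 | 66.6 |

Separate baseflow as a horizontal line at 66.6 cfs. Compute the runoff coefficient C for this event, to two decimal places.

C ≈ 0.65

ΣQ_DR = 1471 cfs; V = ΣQ_DR·Δt = 3.177 × 10^7 ft³.
Runoff depth d = V / A = 1.375 in.
C = d / P = 1.375 / 2.13 = 0.65.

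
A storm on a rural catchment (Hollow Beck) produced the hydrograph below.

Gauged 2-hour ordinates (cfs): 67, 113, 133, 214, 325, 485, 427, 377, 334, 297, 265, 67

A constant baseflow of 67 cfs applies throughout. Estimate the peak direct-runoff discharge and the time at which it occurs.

Q_p = 418.0 cfs at t = 10 h

Subtracting baseflow gives direct-runoff ordinates: 0.0, 46.0, 66.0, 147.0, 258.0, 418.0, 360.0, 310.0, 267.0, 230.0, 198.0, 0.0 cfs.
The maximum is 418.0 cfs, occurring at the reading for t = 10 h.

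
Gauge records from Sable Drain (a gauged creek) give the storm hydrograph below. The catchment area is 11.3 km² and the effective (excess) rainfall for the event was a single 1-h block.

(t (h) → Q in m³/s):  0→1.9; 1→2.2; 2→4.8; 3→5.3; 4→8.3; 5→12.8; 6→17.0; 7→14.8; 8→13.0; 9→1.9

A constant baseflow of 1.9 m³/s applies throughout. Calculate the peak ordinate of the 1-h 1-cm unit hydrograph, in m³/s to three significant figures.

Direct runoff: 0.0, 0.3, 2.9, 3.4, 6.4, 10.9, 15.1, 12.9, 11.1, 0.0 m³/s; ΣQ_DR = 63.00 m³/s, peak = 15.1 m³/s.
Runoff depth d = ΣQ_DR·Δt / A = 63.00 × 3600 / (11.3 km²) = 20.07 mm.
The 1-cm UH is the DRH scaled by (10 mm)/d, so U_p = 15.1 × 10/20.07 = 7.52 m³/s.

U_p ≈ 7.52 m³/s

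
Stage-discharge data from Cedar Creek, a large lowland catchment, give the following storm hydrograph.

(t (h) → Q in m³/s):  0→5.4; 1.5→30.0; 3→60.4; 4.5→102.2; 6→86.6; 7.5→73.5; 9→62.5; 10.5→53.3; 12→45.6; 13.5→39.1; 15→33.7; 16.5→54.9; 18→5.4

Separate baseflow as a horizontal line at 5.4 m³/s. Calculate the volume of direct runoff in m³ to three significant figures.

V ≈ 3.14 × 10^6 m³

Direct-runoff ordinates (Q − Q_b): 0.0, 24.6, 55.0, 96.8, 81.2, 68.1, 57.1, 47.9, 40.2, 33.7, 28.3, 49.5, 0.0 m³/s.
ΣQ_DR = 582.4 m³/s.
With Δt = 1.5 h = 5400 s, V = ΣQ_DR · Δt = 582.4 × 5400 = 3.14 × 10^6 m³.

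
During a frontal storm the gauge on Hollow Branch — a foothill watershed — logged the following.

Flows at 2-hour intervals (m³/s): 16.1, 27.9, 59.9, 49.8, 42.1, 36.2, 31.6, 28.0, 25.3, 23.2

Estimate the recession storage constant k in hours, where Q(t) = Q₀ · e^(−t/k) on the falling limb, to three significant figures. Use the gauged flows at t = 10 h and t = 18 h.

k ≈ 18.0 h

On the falling limb, Q drops from 36.2 to 23.2 m³/s between t = 10 h and t = 18 h (Δt = 8 h).
k = −Δt / ln(Q₂/Q₁) = −8 / ln(23.2/36.2) = 18.0 h.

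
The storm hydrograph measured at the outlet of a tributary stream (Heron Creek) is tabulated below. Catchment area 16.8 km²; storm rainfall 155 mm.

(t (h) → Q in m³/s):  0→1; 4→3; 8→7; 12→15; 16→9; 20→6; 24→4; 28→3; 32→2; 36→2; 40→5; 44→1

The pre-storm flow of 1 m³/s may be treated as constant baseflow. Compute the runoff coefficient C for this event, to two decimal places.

C ≈ 0.25

ΣQ_DR = 46.00 m³/s; V = ΣQ_DR·Δt = 6.624 × 10^5 m³.
Runoff depth d = V / A = 39.43 mm.
C = d / P = 39.43 / 155 = 0.25.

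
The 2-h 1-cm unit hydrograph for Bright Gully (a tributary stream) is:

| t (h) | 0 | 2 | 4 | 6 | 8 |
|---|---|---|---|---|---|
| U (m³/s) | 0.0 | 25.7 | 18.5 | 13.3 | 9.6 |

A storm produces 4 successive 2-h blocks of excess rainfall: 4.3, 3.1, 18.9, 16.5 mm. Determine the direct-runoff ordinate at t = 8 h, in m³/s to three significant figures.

By discrete convolution, Q_j = Σ (P_i / 10 mm) · U_{j−i}.
At t = 8 h (j=4): Q = (4.3/10)·9.6 + (3.1/10)·13.3 + (18.9/10)·18.5 + (16.5/10)·25.7 = 85.6 m³/s.

Q ≈ 85.6 m³/s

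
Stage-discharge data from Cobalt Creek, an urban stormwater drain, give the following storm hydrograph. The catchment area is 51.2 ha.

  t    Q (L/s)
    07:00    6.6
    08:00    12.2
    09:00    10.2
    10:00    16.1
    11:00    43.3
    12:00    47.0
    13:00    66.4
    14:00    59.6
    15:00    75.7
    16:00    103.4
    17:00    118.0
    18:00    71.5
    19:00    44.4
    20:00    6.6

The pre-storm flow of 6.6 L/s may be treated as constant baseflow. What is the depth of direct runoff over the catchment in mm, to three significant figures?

d ≈ 4.14 mm

Direct runoff: 0.0, 5.6, 3.6, 9.5, 36.7, 40.4, 59.8, 53.0, 69.1, 96.8, 111.4, 64.9, 37.8, 0.0 L/s; ΣQ_DR = 588.6 L/s.
V = ΣQ_DR · Δt = 588.6 × 3600 s = 2.119 × 10^6 L.
Over A = 51.2 ha, depth = V / A = 4.14 mm.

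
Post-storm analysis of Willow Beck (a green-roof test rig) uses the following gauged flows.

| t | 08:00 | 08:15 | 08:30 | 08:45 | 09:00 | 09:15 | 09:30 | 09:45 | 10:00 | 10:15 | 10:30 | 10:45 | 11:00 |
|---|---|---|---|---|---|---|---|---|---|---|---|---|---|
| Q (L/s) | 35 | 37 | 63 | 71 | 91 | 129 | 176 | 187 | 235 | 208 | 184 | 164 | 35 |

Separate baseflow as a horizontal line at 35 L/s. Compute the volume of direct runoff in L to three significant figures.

Direct-runoff ordinates (Q − Q_b): 0.0, 2.0, 28.0, 36.0, 56.0, 94.0, 141.0, 152.0, 200.0, 173.0, 149.0, 129.0, 0.0 L/s.
ΣQ_DR = 1160 L/s.
With Δt = 0.25 h = 900 s, V = ΣQ_DR · Δt = 1160 × 900 = 1.04 × 10^6 L.

V ≈ 1.04 × 10^6 L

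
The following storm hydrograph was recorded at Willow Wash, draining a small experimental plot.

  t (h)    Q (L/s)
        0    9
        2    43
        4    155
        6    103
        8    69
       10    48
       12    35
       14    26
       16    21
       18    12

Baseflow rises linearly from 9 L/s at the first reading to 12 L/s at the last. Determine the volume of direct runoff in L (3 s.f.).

V ≈ 3.00 × 10^6 L

Direct-runoff ordinates (Q − Q_b): 0.00, 33.67, 145.33, 93.00, 58.67, 37.33, 24.00, 14.67, 9.33, 0.00 L/s.
ΣQ_DR = 416.0 L/s.
With Δt = 2 h = 7200 s, V = ΣQ_DR · Δt = 416.0 × 7200 = 3.00 × 10^6 L.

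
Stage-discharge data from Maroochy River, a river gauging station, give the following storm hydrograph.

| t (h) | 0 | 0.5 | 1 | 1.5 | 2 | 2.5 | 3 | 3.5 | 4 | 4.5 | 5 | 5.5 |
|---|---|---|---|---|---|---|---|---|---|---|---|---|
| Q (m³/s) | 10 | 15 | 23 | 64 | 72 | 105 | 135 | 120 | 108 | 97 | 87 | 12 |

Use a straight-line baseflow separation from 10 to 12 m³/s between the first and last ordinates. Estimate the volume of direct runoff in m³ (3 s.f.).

V ≈ 1.29 × 10^6 m³

Direct-runoff ordinates (Q − Q_b): 0.00, 4.82, 12.64, 53.45, 61.27, 94.09, 123.91, 108.73, 96.55, 85.36, 75.18, 0.00 m³/s.
ΣQ_DR = 716.0 m³/s.
With Δt = 0.5 h = 1800 s, V = ΣQ_DR · Δt = 716.0 × 1800 = 1.29 × 10^6 m³.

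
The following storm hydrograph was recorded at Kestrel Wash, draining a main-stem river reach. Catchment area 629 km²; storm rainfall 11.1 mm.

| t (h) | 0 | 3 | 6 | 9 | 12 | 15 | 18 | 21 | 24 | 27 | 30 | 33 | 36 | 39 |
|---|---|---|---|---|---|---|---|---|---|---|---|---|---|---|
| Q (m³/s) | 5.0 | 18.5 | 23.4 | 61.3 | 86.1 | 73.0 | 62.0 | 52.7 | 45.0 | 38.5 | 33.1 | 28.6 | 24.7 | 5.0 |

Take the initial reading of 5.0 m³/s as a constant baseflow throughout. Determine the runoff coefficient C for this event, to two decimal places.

ΣQ_DR = 486.9 m³/s; V = ΣQ_DR·Δt = 5.259 × 10^6 m³.
Runoff depth d = V / A = 8.360 mm.
C = d / P = 8.360 / 11.1 = 0.75.

C ≈ 0.75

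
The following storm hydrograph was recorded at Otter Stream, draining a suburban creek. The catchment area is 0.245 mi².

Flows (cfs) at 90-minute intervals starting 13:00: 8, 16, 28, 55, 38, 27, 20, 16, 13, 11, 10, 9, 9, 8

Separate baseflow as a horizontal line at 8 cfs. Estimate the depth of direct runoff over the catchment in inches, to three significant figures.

d ≈ 1.48 in

Direct runoff: 0.0, 8.0, 20.0, 47.0, 30.0, 19.0, 12.0, 8.0, 5.0, 3.0, 2.0, 1.0, 1.0, 0.0 cfs; ΣQ_DR = 156.0 cfs.
V = ΣQ_DR · Δt = 156.0 × 5400 s = 8.424 × 10^5 ft³.
Over A = 0.245 mi², depth = V / A = 1.48 in.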